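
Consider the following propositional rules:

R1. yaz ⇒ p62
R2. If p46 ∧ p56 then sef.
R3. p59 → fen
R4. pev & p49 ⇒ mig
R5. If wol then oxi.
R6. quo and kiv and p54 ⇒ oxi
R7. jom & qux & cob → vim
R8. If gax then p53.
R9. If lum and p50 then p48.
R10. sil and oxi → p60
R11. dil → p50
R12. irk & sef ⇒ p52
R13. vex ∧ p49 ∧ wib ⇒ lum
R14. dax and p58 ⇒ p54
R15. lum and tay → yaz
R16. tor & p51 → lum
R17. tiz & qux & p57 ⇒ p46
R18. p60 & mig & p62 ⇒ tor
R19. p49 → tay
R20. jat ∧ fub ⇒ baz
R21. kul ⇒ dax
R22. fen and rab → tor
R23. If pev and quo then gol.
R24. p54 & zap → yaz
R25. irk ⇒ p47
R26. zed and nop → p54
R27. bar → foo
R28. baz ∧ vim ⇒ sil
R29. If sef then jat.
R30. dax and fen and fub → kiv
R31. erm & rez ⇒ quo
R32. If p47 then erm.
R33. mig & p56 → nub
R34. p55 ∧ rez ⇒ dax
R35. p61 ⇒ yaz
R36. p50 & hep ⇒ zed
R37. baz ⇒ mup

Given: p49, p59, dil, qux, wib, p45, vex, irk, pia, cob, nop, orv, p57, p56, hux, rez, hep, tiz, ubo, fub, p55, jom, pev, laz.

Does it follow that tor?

Yes

fen  (by R3: p59)
mig  (by R4: pev, p49)
vim  (by R7: jom, qux, cob)
p50  (by R11: dil)
lum  (by R13: vex, p49, wib)
p46  (by R17: tiz, qux, p57)
tay  (by R19: p49)
p47  (by R25: irk)
erm  (by R32: p47)
dax  (by R34: p55, rez)
zed  (by R36: p50, hep)
sef  (by R2: p46, p56)
yaz  (by R15: lum, tay)
p54  (by R26: zed, nop)
jat  (by R29: sef)
kiv  (by R30: dax, fen, fub)
quo  (by R31: erm, rez)
p62  (by R1: yaz)
oxi  (by R6: quo, kiv, p54)
baz  (by R20: jat, fub)
sil  (by R28: baz, vim)
p60  (by R10: sil, oxi)
tor  (by R18: p60, mig, p62)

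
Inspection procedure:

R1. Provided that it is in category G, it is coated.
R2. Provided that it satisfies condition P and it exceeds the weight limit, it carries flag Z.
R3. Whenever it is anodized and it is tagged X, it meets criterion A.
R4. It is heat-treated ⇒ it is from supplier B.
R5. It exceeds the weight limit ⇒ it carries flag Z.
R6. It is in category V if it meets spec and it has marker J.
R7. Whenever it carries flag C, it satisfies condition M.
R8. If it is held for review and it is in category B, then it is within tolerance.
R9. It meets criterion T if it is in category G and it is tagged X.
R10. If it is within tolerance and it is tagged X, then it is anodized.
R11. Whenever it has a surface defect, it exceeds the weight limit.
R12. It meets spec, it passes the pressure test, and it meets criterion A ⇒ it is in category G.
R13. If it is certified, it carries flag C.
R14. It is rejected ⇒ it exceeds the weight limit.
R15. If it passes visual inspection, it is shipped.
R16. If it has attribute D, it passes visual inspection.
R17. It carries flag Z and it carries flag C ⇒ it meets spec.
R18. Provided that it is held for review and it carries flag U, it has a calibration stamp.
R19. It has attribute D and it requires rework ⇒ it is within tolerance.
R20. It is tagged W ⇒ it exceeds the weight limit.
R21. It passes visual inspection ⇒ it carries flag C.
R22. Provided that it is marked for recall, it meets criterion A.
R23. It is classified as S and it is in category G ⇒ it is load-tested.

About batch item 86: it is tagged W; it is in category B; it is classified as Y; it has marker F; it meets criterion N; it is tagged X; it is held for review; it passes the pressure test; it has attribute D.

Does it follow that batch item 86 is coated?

By R8 (it is held for review, it is in category B): it is within tolerance.
By R10 (it is within tolerance, it is tagged X): it is anodized.
By R16 (it has attribute D): it passes visual inspection.
By R20 (it is tagged W): it exceeds the weight limit.
By R21 (it passes visual inspection): it carries flag C.
By R3 (it is anodized, it is tagged X): it meets criterion A.
By R5 (it exceeds the weight limit): it carries flag Z.
By R17 (it carries flag Z, it carries flag C): it meets spec.
By R12 (it meets spec, it passes the pressure test, it meets criterion A): it is in category G.
By R1 (it is in category G): it is coated.

Yes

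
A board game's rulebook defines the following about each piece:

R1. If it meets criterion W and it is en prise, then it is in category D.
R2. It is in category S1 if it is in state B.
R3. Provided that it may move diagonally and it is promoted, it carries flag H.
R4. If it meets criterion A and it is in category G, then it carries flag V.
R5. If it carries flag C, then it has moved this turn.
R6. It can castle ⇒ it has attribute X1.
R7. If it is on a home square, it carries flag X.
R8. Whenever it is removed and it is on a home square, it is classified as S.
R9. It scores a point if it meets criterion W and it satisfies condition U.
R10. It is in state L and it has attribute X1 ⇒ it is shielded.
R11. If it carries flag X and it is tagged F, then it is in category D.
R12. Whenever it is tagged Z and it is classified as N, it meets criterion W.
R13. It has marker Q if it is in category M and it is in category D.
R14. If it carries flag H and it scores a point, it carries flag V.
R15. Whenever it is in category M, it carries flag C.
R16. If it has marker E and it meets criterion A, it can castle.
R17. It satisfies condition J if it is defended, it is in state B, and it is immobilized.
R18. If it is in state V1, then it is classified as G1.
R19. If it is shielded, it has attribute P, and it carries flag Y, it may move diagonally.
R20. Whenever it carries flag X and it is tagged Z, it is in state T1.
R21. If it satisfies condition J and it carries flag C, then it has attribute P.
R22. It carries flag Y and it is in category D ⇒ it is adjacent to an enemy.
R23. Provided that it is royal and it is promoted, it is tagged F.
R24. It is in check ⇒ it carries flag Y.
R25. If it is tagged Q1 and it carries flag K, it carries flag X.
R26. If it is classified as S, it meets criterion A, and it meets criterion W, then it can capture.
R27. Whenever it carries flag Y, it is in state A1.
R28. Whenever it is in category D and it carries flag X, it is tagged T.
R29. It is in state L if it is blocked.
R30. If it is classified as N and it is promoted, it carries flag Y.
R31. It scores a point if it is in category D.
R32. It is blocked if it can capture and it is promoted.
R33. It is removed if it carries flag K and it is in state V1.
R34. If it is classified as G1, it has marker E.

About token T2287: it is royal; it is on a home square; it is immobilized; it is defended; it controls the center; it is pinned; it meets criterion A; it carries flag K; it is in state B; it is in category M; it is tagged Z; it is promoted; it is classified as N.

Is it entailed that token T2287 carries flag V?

Forward chaining from the given facts derives: is in category S1, carries flag X, meets criterion W, carries flag C, satisfies condition J, is in state T1, has attribute P, is tagged F, carries flag Y, has moved this turn, is in category D, has marker Q, is adjacent to an enemy, is in state A1, is tagged T, scores a point.
Rules concluding "it carries flag V": R4 needs "it is in category G"; R14 needs "it carries flag H" — none of these are established.

No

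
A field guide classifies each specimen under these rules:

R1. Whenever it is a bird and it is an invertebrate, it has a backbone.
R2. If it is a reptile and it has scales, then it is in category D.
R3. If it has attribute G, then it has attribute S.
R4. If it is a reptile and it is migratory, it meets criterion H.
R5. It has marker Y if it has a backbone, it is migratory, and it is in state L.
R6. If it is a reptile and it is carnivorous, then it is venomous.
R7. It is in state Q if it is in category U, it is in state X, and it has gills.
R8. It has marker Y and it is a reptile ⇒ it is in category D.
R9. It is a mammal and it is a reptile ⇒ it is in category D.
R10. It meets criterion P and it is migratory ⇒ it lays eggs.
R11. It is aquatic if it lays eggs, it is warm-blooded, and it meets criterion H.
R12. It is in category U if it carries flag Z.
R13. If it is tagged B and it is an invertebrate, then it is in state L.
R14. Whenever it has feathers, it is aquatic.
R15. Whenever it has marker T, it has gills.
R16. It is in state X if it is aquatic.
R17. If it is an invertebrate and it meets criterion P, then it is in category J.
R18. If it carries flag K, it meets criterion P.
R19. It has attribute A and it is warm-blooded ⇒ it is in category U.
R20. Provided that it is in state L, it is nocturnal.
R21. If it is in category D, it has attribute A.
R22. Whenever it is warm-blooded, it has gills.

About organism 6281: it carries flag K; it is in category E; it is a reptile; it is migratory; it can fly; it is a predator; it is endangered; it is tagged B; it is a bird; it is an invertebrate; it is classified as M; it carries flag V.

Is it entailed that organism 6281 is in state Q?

No

Forward chaining from the given facts derives: has a backbone, meets criterion H, is in state L, meets criterion P, is nocturnal, has marker Y, is in category D, lays eggs, is in category J, has attribute A.
The only rule concluding "it is in state Q" is R7, which needs "it is in category U"; that is never established.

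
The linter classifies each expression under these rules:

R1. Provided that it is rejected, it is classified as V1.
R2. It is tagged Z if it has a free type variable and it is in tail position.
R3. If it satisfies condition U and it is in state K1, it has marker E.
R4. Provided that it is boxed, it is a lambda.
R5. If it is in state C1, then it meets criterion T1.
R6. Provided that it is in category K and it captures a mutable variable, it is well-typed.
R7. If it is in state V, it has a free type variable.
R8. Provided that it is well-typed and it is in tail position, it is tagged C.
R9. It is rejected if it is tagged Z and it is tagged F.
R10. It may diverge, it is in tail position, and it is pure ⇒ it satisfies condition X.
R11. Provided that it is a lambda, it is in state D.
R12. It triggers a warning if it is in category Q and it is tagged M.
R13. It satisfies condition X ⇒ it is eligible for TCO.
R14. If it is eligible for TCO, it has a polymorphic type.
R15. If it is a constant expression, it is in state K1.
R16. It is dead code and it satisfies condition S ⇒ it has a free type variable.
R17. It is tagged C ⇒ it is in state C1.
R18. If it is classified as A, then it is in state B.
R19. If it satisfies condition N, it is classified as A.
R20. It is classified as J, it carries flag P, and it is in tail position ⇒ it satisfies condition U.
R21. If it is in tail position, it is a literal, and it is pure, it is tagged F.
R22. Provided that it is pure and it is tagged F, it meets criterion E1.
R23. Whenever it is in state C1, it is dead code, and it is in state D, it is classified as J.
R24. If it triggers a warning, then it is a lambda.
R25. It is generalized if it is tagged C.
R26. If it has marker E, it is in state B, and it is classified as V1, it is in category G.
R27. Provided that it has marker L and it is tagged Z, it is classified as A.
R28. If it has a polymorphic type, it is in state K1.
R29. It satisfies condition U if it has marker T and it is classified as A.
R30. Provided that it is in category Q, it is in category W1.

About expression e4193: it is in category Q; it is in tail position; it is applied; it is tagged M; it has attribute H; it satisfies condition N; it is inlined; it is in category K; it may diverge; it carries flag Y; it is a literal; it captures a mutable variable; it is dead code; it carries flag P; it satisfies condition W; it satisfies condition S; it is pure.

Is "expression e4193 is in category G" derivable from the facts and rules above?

Yes

By R6 (it is in category K, it captures a mutable variable): it is well-typed.
By R8 (it is well-typed, it is in tail position): it is tagged C.
By R10 (it may diverge, it is in tail position, it is pure): it satisfies condition X.
By R12 (it is in category Q, it is tagged M): it triggers a warning.
By R13 (it satisfies condition X): it is eligible for TCO.
By R14 (it is eligible for TCO): it has a polymorphic type.
By R16 (it is dead code, it satisfies condition S): it has a free type variable.
By R17 (it is tagged C): it is in state C1.
By R19 (it satisfies condition N): it is classified as A.
By R21 (it is in tail position, it is a literal, it is pure): it is tagged F.
By R24 (it triggers a warning): it is a lambda.
By R28 (it has a polymorphic type): it is in state K1.
By R2 (it has a free type variable, it is in tail position): it is tagged Z.
By R9 (it is tagged Z, it is tagged F): it is rejected.
By R11 (it is a lambda): it is in state D.
By R18 (it is classified as A): it is in state B.
By R23 (it is in state C1, it is dead code, it is in state D): it is classified as J.
By R1 (it is rejected): it is classified as V1.
By R20 (it is classified as J, it carries flag P, it is in tail position): it satisfies condition U.
By R3 (it satisfies condition U, it is in state K1): it has marker E.
By R26 (it has marker E, it is in state B, it is classified as V1): it is in category G.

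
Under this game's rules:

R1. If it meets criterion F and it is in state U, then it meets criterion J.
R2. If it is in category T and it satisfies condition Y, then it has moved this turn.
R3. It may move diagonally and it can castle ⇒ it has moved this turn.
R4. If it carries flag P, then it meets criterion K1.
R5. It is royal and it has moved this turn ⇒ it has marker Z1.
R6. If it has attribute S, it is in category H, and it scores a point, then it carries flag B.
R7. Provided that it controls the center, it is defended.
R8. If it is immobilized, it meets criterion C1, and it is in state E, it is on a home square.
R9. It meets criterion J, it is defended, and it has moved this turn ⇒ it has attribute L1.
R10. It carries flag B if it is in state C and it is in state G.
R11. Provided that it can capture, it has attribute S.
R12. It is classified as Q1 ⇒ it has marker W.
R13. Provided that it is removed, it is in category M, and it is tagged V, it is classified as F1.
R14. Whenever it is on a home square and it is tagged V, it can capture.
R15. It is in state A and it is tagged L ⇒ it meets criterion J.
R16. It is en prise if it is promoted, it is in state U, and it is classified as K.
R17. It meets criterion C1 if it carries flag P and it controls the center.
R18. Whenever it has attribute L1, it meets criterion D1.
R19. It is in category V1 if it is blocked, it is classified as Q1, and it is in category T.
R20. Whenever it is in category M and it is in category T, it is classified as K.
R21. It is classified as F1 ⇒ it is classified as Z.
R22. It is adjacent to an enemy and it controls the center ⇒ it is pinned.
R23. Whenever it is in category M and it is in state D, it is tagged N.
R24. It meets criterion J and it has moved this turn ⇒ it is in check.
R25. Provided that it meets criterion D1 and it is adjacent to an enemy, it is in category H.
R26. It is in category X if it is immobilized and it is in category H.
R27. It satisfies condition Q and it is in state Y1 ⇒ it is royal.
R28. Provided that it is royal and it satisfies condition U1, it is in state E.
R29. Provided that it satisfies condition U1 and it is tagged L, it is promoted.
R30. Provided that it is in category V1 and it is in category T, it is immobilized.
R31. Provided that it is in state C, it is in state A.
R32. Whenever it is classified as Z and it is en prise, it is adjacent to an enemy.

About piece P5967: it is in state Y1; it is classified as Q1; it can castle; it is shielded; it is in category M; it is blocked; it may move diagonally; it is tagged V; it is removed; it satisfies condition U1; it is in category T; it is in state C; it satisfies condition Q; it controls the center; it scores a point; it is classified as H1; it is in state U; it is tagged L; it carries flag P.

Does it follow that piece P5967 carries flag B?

By R3 (it may move diagonally, it can castle): it has moved this turn.
By R7 (it controls the center): it is defended.
By R13 (it is removed, it is in category M, it is tagged V): it is classified as F1.
By R17 (it carries flag P, it controls the center): it meets criterion C1.
By R19 (it is blocked, it is classified as Q1, it is in category T): it is in category V1.
By R20 (it is in category M, it is in category T): it is classified as K.
By R21 (it is classified as F1): it is classified as Z.
By R27 (it satisfies condition Q, it is in state Y1): it is royal.
By R28 (it is royal, it satisfies condition U1): it is in state E.
By R29 (it satisfies condition U1, it is tagged L): it is promoted.
By R30 (it is in category V1, it is in category T): it is immobilized.
By R31 (it is in state C): it is in state A.
By R8 (it is immobilized, it meets criterion C1, it is in state E): it is on a home square.
By R14 (it is on a home square, it is tagged V): it can capture.
By R15 (it is in state A, it is tagged L): it meets criterion J.
By R16 (it is promoted, it is in state U, it is classified as K): it is en prise.
By R32 (it is classified as Z, it is en prise): it is adjacent to an enemy.
By R9 (it meets criterion J, it is defended, it has moved this turn): it has attribute L1.
By R11 (it can capture): it has attribute S.
By R18 (it has attribute L1): it meets criterion D1.
By R25 (it meets criterion D1, it is adjacent to an enemy): it is in category H.
By R6 (it has attribute S, it is in category H, it scores a point): it carries flag B.

Yes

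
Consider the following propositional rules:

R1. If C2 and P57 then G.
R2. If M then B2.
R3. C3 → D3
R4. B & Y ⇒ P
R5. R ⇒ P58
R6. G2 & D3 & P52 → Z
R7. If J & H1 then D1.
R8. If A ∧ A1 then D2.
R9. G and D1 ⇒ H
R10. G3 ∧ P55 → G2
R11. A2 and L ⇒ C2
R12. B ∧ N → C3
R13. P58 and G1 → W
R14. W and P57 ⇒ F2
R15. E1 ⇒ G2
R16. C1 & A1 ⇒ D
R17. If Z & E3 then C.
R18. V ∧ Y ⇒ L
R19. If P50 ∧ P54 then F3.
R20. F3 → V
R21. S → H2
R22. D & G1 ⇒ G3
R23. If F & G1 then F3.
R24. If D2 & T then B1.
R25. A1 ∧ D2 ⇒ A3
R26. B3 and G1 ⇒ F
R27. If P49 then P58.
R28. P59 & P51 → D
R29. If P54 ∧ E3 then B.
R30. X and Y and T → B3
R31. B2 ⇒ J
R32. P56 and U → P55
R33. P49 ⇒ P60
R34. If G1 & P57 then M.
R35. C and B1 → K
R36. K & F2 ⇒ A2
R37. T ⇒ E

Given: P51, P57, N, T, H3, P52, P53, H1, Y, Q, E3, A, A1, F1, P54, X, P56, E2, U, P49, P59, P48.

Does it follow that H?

Forward chaining from the given facts derives: D2, B1, A3, P58, D, B, B3, P55, P60, E, P, C3, D3.
The only rule concluding H is R9, which needs G; that is never established.

No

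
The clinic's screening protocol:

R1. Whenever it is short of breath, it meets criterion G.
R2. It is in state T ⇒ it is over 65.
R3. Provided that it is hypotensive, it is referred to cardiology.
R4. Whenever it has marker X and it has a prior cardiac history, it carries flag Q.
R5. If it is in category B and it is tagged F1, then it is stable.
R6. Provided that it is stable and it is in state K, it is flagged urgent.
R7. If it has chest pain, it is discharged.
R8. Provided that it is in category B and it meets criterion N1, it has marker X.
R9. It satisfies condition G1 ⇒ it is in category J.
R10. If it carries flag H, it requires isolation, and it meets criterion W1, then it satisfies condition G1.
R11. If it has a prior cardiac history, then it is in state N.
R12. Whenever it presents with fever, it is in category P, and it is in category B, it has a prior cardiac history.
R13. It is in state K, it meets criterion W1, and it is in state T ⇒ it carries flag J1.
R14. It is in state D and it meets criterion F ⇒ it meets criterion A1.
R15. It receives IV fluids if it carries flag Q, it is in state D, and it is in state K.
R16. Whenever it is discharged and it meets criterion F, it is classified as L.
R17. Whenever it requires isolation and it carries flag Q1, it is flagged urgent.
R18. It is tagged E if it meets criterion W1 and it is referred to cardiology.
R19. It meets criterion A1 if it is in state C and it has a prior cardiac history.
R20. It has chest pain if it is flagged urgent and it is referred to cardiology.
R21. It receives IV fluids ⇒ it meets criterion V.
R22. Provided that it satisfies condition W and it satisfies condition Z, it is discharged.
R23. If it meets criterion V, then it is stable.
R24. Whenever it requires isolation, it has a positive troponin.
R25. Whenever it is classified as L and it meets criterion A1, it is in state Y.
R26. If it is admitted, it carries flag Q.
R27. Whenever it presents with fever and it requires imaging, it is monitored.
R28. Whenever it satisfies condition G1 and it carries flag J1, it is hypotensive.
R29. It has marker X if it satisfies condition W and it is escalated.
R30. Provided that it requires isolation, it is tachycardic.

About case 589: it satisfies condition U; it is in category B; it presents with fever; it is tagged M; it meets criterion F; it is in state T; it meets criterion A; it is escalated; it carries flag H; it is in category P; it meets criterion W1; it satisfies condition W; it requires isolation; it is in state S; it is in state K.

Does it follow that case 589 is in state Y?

No

Forward chaining from the given facts derives: is over 65, satisfies condition G1, has a prior cardiac history, carries flag J1, has a positive troponin, is hypotensive, has marker X, is tachycardic, is referred to cardiology, carries flag Q, is in category J, is in state N, is tagged E.
The only rule concluding "it is in state Y" is R25, which needs "it is classified as L"; that is never established.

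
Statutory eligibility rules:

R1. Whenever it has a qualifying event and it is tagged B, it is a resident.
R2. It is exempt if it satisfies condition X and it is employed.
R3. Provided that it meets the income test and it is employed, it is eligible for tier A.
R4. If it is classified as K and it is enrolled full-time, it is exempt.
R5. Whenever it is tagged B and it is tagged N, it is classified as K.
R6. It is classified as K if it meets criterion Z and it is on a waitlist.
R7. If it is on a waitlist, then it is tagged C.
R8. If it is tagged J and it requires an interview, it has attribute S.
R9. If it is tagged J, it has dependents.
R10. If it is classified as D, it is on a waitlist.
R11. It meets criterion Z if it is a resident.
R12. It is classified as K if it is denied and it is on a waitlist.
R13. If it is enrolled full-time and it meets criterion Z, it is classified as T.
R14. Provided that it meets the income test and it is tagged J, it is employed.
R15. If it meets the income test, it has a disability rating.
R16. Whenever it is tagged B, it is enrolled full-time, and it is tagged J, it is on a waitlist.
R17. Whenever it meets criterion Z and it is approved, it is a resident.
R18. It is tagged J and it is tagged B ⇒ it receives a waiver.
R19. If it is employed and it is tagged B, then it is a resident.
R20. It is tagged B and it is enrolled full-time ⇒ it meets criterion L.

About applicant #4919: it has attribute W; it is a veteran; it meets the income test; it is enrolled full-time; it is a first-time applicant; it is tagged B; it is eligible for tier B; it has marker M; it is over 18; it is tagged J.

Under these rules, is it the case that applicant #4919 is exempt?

Yes

By R14 (it meets the income test, it is tagged J): it is employed.
By R16 (it is tagged B, it is enrolled full-time, it is tagged J): it is on a waitlist.
By R19 (it is employed, it is tagged B): it is a resident.
By R11 (it is a resident): it meets criterion Z.
By R6 (it meets criterion Z, it is on a waitlist): it is classified as K.
By R4 (it is classified as K, it is enrolled full-time): it is exempt.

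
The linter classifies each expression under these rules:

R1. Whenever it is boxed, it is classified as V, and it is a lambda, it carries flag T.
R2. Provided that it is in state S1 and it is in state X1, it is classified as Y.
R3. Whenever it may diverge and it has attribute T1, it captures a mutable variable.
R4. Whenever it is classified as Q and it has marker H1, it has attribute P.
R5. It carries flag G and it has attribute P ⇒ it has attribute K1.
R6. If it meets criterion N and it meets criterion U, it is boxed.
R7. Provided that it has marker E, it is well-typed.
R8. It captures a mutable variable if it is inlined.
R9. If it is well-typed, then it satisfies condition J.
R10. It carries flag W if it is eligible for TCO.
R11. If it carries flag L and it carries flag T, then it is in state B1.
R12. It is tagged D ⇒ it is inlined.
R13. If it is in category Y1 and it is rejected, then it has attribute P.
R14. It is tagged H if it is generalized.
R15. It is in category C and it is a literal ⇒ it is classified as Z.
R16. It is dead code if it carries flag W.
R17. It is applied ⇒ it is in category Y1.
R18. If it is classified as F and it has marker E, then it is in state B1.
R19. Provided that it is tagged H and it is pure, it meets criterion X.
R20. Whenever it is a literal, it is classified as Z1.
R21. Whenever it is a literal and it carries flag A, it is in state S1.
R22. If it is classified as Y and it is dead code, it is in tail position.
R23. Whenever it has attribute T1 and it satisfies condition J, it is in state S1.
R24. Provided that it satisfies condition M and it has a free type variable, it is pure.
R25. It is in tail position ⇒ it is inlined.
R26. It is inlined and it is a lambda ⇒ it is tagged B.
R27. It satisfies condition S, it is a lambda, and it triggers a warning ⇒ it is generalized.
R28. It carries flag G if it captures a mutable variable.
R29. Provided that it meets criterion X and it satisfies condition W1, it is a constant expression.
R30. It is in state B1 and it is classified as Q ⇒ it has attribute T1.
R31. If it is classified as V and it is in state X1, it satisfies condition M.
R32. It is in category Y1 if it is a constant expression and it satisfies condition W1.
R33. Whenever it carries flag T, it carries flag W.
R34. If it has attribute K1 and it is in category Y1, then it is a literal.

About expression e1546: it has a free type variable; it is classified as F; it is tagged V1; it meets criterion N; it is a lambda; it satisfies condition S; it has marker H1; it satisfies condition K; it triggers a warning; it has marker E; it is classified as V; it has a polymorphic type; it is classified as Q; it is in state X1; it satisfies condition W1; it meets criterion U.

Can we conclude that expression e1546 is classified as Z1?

Yes

By R4 (it is classified as Q, it has marker H1): it has attribute P.
By R6 (it meets criterion N, it meets criterion U): it is boxed.
By R7 (it has marker E): it is well-typed.
By R9 (it is well-typed): it satisfies condition J.
By R18 (it is classified as F, it has marker E): it is in state B1.
By R27 (it satisfies condition S, it is a lambda, it triggers a warning): it is generalized.
By R30 (it is in state B1, it is classified as Q): it has attribute T1.
By R31 (it is classified as V, it is in state X1): it satisfies condition M.
By R1 (it is boxed, it is classified as V, it is a lambda): it carries flag T.
By R14 (it is generalized): it is tagged H.
By R23 (it has attribute T1, it satisfies condition J): it is in state S1.
By R24 (it satisfies condition M, it has a free type variable): it is pure.
By R33 (it carries flag T): it carries flag W.
By R2 (it is in state S1, it is in state X1): it is classified as Y.
By R16 (it carries flag W): it is dead code.
By R19 (it is tagged H, it is pure): it meets criterion X.
By R22 (it is classified as Y, it is dead code): it is in tail position.
By R25 (it is in tail position): it is inlined.
By R29 (it meets criterion X, it satisfies condition W1): it is a constant expression.
By R32 (it is a constant expression, it satisfies condition W1): it is in category Y1.
By R8 (it is inlined): it captures a mutable variable.
By R28 (it captures a mutable variable): it carries flag G.
By R5 (it carries flag G, it has attribute P): it has attribute K1.
By R34 (it has attribute K1, it is in category Y1): it is a literal.
By R20 (it is a literal): it is classified as Z1.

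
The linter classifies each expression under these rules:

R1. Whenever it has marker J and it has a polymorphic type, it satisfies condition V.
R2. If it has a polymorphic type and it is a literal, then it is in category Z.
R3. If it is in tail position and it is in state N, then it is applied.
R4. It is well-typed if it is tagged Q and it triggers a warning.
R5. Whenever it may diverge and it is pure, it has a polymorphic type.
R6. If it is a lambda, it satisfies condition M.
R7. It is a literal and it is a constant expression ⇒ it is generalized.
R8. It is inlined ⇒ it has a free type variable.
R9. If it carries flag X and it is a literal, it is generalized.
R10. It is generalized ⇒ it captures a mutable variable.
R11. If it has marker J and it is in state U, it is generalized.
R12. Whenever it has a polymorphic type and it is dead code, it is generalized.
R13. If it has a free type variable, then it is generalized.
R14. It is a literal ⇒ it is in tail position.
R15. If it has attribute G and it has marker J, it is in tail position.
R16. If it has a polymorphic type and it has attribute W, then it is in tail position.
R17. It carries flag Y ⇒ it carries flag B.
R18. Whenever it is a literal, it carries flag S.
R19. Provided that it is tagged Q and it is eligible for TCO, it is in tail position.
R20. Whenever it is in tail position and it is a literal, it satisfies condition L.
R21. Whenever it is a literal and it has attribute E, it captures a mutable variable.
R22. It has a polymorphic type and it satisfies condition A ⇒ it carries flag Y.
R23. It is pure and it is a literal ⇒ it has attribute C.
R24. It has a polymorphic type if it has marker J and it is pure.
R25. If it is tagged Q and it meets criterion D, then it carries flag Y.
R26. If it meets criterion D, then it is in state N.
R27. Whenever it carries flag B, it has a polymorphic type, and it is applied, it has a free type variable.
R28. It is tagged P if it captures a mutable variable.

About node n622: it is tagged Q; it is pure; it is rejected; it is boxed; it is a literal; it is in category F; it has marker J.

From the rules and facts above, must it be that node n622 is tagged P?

Forward chaining from the given facts derives: is in tail position, carries flag S, satisfies condition L, has attribute C, has a polymorphic type, satisfies condition V, is in category Z.
The only rule concluding "it is tagged P" is R28, which needs "it captures a mutable variable"; that is never established.

No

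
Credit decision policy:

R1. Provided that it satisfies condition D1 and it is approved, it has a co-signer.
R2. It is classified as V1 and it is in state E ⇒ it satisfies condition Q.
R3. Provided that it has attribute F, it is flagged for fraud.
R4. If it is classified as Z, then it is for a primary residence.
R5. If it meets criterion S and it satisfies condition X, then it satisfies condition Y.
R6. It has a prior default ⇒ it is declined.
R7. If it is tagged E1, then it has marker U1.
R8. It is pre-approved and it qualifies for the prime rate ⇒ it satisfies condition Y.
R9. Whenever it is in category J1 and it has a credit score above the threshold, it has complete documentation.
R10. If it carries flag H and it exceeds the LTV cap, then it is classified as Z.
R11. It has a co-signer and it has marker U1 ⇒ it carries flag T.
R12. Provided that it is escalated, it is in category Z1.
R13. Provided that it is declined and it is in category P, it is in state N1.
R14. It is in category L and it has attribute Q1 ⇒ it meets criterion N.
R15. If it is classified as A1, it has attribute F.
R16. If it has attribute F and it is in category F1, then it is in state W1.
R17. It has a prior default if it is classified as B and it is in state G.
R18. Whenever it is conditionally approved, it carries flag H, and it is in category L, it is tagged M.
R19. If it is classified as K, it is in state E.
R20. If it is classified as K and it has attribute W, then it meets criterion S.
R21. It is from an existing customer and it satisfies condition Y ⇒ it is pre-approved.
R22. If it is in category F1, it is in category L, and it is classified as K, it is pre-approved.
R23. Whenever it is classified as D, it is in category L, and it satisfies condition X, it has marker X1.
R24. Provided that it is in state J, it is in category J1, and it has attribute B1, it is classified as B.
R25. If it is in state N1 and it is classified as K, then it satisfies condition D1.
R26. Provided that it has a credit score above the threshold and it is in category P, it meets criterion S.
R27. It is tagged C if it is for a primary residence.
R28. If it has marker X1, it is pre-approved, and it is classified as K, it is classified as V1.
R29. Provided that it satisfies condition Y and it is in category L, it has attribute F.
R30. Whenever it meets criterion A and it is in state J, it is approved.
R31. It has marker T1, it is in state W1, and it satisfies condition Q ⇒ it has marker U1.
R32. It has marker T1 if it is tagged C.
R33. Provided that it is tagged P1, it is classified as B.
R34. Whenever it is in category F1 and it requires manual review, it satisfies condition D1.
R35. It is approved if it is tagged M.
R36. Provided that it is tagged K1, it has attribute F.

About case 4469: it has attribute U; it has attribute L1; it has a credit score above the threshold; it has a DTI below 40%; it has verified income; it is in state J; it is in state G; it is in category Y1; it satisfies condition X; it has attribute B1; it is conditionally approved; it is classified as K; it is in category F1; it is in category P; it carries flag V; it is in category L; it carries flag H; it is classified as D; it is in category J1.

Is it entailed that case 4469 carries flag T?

Forward chaining from the given facts derives: has complete documentation, is tagged M, is in state E, is pre-approved, has marker X1, is classified as B, meets criterion S, is classified as V1, is approved, satisfies condition Q, satisfies condition Y, has a prior default, has attribute F, is flagged for fraud, is declined, is in state N1, is in state W1, satisfies condition D1, has a co-signer.
The only rule concluding "it carries flag T" is R11, which needs "it has marker U1"; that is never established.

No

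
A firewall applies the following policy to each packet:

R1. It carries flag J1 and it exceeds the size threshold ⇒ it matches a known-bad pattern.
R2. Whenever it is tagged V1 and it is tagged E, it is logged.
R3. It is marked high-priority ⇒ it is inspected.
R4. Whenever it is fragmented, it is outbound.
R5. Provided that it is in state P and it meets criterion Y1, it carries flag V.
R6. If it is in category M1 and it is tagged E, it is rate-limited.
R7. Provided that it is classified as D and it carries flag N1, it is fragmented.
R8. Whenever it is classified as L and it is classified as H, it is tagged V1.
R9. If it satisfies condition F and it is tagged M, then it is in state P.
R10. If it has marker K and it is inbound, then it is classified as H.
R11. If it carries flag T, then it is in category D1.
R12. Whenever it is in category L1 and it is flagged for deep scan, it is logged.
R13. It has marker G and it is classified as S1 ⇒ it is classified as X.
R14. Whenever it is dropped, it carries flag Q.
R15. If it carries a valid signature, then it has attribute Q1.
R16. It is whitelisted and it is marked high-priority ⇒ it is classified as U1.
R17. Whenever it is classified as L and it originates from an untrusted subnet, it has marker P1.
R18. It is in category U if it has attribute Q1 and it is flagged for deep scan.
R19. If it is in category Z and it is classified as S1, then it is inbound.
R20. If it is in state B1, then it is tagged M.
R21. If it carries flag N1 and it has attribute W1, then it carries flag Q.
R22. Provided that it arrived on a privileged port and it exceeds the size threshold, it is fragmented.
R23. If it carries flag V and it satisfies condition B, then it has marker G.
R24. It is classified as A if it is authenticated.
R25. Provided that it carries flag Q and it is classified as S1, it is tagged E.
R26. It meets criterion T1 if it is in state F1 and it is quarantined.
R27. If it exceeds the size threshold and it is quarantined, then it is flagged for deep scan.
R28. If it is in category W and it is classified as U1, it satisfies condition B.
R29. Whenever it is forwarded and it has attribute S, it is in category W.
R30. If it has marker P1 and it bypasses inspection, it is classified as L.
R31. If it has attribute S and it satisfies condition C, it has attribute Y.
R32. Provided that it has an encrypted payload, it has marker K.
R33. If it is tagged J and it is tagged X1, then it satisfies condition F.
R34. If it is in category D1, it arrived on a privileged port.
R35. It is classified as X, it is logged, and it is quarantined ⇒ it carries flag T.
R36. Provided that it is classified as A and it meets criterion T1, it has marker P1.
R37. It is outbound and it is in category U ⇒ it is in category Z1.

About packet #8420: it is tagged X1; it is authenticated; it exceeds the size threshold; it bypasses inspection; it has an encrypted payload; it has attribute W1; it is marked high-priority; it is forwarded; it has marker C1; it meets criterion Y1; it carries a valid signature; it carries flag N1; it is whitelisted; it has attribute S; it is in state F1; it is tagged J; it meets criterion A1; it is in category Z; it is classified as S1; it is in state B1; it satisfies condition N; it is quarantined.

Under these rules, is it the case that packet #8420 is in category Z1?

Yes

By R15 (it carries a valid signature): it has attribute Q1.
By R16 (it is whitelisted, it is marked high-priority): it is classified as U1.
By R19 (it is in category Z, it is classified as S1): it is inbound.
By R20 (it is in state B1): it is tagged M.
By R21 (it carries flag N1, it has attribute W1): it carries flag Q.
By R24 (it is authenticated): it is classified as A.
By R25 (it carries flag Q, it is classified as S1): it is tagged E.
By R26 (it is in state F1, it is quarantined): it meets criterion T1.
By R27 (it exceeds the size threshold, it is quarantined): it is flagged for deep scan.
By R29 (it is forwarded, it has attribute S): it is in category W.
By R32 (it has an encrypted payload): it has marker K.
By R33 (it is tagged J, it is tagged X1): it satisfies condition F.
By R36 (it is classified as A, it meets criterion T1): it has marker P1.
By R9 (it satisfies condition F, it is tagged M): it is in state P.
By R10 (it has marker K, it is inbound): it is classified as H.
By R18 (it has attribute Q1, it is flagged for deep scan): it is in category U.
By R28 (it is in category W, it is classified as U1): it satisfies condition B.
By R30 (it has marker P1, it bypasses inspection): it is classified as L.
By R5 (it is in state P, it meets criterion Y1): it carries flag V.
By R8 (it is classified as L, it is classified as H): it is tagged V1.
By R23 (it carries flag V, it satisfies condition B): it has marker G.
By R2 (it is tagged V1, it is tagged E): it is logged.
By R13 (it has marker G, it is classified as S1): it is classified as X.
By R35 (it is classified as X, it is logged, it is quarantined): it carries flag T.
By R11 (it carries flag T): it is in category D1.
By R34 (it is in category D1): it arrived on a privileged port.
By R22 (it arrived on a privileged port, it exceeds the size threshold): it is fragmented.
By R4 (it is fragmented): it is outbound.
By R37 (it is outbound, it is in category U): it is in category Z1.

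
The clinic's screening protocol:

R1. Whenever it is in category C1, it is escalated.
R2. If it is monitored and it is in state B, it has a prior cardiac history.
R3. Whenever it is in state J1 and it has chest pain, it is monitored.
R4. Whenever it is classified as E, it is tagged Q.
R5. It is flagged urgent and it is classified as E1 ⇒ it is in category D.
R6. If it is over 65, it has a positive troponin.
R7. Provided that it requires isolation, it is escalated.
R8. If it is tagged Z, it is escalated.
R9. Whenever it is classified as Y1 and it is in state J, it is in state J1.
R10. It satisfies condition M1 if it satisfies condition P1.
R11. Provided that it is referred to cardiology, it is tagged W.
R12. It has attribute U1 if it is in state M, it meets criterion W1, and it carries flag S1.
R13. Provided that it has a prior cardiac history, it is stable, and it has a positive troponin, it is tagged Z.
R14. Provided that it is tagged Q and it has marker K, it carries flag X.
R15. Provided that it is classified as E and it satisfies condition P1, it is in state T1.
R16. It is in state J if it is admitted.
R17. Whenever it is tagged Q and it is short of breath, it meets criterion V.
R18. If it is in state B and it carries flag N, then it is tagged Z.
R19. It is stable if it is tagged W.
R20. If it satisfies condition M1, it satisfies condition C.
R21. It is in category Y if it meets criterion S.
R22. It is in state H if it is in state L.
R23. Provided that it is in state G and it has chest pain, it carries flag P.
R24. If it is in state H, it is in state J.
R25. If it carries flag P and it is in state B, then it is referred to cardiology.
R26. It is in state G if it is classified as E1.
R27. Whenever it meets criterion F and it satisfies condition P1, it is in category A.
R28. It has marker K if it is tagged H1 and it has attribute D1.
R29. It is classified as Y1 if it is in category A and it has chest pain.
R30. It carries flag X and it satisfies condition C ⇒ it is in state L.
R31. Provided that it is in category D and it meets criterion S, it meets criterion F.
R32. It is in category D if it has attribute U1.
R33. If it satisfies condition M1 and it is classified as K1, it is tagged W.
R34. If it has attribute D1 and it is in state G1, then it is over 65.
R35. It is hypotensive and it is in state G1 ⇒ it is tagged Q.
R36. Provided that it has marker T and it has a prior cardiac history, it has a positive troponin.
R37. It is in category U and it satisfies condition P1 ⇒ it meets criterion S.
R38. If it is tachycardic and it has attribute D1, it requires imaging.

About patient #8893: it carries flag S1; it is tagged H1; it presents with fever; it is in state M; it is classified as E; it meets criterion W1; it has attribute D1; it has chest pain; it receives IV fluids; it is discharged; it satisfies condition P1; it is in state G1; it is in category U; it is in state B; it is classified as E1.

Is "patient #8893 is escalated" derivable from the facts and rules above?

By R4 (it is classified as E): it is tagged Q.
By R10 (it satisfies condition P1): it satisfies condition M1.
By R12 (it is in state M, it meets criterion W1, it carries flag S1): it has attribute U1.
By R20 (it satisfies condition M1): it satisfies condition C.
By R26 (it is classified as E1): it is in state G.
By R28 (it is tagged H1, it has attribute D1): it has marker K.
By R32 (it has attribute U1): it is in category D.
By R34 (it has attribute D1, it is in state G1): it is over 65.
By R37 (it is in category U, it satisfies condition P1): it meets criterion S.
By R6 (it is over 65): it has a positive troponin.
By R14 (it is tagged Q, it has marker K): it carries flag X.
By R23 (it is in state G, it has chest pain): it carries flag P.
By R25 (it carries flag P, it is in state B): it is referred to cardiology.
By R30 (it carries flag X, it satisfies condition C): it is in state L.
By R31 (it is in category D, it meets criterion S): it meets criterion F.
By R11 (it is referred to cardiology): it is tagged W.
By R19 (it is tagged W): it is stable.
By R22 (it is in state L): it is in state H.
By R24 (it is in state H): it is in state J.
By R27 (it meets criterion F, it satisfies condition P1): it is in category A.
By R29 (it is in category A, it has chest pain): it is classified as Y1.
By R9 (it is classified as Y1, it is in state J): it is in state J1.
By R3 (it is in state J1, it has chest pain): it is monitored.
By R2 (it is monitored, it is in state B): it has a prior cardiac history.
By R13 (it has a prior cardiac history, it is stable, it has a positive troponin): it is tagged Z.
By R8 (it is tagged Z): it is escalated.

Yes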